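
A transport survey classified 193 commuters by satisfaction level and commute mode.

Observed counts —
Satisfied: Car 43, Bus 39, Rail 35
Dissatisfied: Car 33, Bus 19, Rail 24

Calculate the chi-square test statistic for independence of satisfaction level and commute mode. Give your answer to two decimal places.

Row totals: 117, 76. Column totals: 76, 58, 59. Grand total N = 193.
Expected counts (row total × column total / N):
  Satisfied, Car: 117×76/193 = 46.073
  Satisfied, Bus: 117×58/193 = 35.161
  Satisfied, Rail: 117×59/193 = 35.767
  Dissatisfied, Car: 76×76/193 = 29.927
  Dissatisfied, Bus: 76×58/193 = 22.839
  Dissatisfied, Rail: 76×59/193 = 23.233
Contributions (O − E)²/E:
  (43 − 46.073)²/46.073 = 0.2050
  (39 − 35.161)²/35.161 = 0.4192
  (35 − 35.767)²/35.767 = 0.0164
  (33 − 29.927)²/29.927 = 0.3155
  (19 − 22.839)²/22.839 = 0.6453
  (24 − 23.233)²/23.233 = 0.0253
χ² = 0.2050 + 0.4192 + 0.0164 + 0.3155 + 0.6453 + 0.0253 = 1.63

1.63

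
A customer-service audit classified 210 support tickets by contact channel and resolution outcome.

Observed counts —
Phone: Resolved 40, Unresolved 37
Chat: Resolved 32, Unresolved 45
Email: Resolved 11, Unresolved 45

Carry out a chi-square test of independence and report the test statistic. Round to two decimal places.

14.37

Row totals: 77, 77, 56. Column totals: 83, 127. Grand total N = 210.
Expected counts (row total × column total / N):
  Phone, Resolved: 77×83/210 = 30.433
  Phone, Unresolved: 77×127/210 = 46.567
  Chat, Resolved: 77×83/210 = 30.433
  Chat, Unresolved: 77×127/210 = 46.567
  Email, Resolved: 56×83/210 = 22.133
  Email, Unresolved: 56×127/210 = 33.867
Contributions (O − E)²/E:
  (40 − 30.433)²/30.433 = 3.0075
  (37 − 46.567)²/46.567 = 1.9655
  (32 − 30.433)²/30.433 = 0.0807
  (45 − 46.567)²/46.567 = 0.0527
  (11 − 22.133)²/22.133 = 5.5999
  (45 − 33.867)²/33.867 = 3.6597
χ² = 3.0075 + 1.9655 + 0.0807 + 0.0527 + 5.5999 + 3.6597 = 14.37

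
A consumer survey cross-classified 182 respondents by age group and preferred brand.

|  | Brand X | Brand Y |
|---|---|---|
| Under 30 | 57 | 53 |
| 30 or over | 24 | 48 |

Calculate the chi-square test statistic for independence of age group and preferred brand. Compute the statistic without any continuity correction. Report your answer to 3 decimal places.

Row totals: 110, 72. Column totals: 81, 101. Grand total N = 182.
Expected counts (row total × column total / N):
  Under 30, Brand X: 110×81/182 = 48.9560
  Under 30, Brand Y: 110×101/182 = 61.0440
  30 or over, Brand X: 72×81/182 = 32.0440
  30 or over, Brand Y: 72×101/182 = 39.9560
Contributions (O − E)²/E:
  (57 − 48.9560)²/48.9560 = 1.3217
  (53 − 61.0440)²/61.0440 = 1.0600
  (24 − 32.0440)²/32.0440 = 2.0193
  (48 − 39.9560)²/39.9560 = 1.6194
χ² = 1.3217 + 1.0600 + 2.0193 + 1.6194 = 6.020

6.020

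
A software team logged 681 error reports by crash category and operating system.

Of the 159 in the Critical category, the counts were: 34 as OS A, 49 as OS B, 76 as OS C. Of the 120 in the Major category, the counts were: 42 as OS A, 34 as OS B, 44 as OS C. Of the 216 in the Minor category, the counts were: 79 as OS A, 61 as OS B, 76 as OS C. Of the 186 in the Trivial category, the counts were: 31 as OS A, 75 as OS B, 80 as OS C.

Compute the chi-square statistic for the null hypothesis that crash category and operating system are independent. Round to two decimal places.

28.98

Row totals: 159, 120, 216, 186. Column totals: 186, 219, 276. Grand total N = 681.
Expected counts (row total × column total / N):
  Critical, OS A: 159×186/681 = 43.427
  Critical, OS B: 159×219/681 = 51.132
  Critical, OS C: 159×276/681 = 64.441
  Major, OS A: 120×186/681 = 32.775
  Major, OS B: 120×219/681 = 38.590
  Major, OS C: 120×276/681 = 48.634
  Minor, OS A: 216×186/681 = 58.996
  Minor, OS B: 216×219/681 = 69.463
  Minor, OS C: 216×276/681 = 87.542
  Trivial, OS A: 186×186/681 = 50.802
  Trivial, OS B: 186×219/681 = 59.815
  Trivial, OS C: 186×276/681 = 75.383
Contributions (O − E)²/E:
  (34 − 43.427)²/43.427 = 2.0464
  (49 − 51.132)²/51.132 = 0.0889
  (76 − 64.441)²/64.441 = 2.0734
  (42 − 32.775)²/32.775 = 2.5965
  (34 − 38.590)²/38.590 = 0.5459
  (44 − 48.634)²/48.634 = 0.4415
  (79 − 58.996)²/58.996 = 6.7828
  (61 − 69.463)²/69.463 = 1.0311
  (76 − 87.542)²/87.542 = 1.5218
  (31 − 50.802)²/50.802 = 7.7186
  (75 − 59.815)²/59.815 = 3.8550
  (80 − 75.383)²/75.383 = 0.2828
χ² = 2.0464 + 0.0889 + 2.0734 + 2.5965 + 0.5459 + 0.4415 + 6.7828 + 1.0311 + 1.5218 + 7.7186 + 3.8550 + 0.2828 = 28.98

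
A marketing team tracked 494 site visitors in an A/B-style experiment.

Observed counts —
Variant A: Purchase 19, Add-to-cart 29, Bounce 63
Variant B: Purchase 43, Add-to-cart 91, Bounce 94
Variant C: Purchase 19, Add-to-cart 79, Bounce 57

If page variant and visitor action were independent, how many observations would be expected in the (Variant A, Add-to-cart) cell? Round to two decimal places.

Row total (Variant A) = 111; column total (Add-to-cart) = 199; grand total N = 494.
Expected count = (row total × column total) / N = 111 × 199 / 494 = 44.71.

44.71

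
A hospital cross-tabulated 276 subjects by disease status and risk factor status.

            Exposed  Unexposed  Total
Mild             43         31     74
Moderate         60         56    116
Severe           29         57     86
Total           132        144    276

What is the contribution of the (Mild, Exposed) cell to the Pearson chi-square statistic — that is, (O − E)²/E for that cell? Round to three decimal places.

1.636

Row total (Mild) = 74; column total (Exposed) = 132; N = 276.
Expected count E = 74 × 132 / 276 = 35.3913.
Contribution = (O − E)²/E = (43 − 35.3913)² / 35.3913 = 1.636.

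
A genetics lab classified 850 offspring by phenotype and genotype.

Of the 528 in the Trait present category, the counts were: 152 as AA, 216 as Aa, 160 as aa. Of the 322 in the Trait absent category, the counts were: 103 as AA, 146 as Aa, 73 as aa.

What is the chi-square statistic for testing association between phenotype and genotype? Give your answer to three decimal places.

5.856

Row totals: 528, 322. Column totals: 255, 362, 233. Grand total N = 850.
Expected counts (row total × column total / N):
  Trait present, AA: 528×255/850 = 158.4000
  Trait present, Aa: 528×362/850 = 224.8659
  Trait present, aa: 528×233/850 = 144.7341
  Trait absent, AA: 322×255/850 = 96.6000
  Trait absent, Aa: 322×362/850 = 137.1341
  Trait absent, aa: 322×233/850 = 88.2659
Contributions (O − E)²/E:
  (152 − 158.4000)²/158.4000 = 0.2586
  (216 − 224.8659)²/224.8659 = 0.3496
  (160 − 144.7341)²/144.7341 = 1.6102
  (103 − 96.6000)²/96.6000 = 0.4240
  (146 − 137.1341)²/137.1341 = 0.5732
  (73 − 88.2659)²/88.2659 = 2.6403
χ² = 0.2586 + 0.3496 + 1.6102 + 0.4240 + 0.5732 + 2.6403 = 5.856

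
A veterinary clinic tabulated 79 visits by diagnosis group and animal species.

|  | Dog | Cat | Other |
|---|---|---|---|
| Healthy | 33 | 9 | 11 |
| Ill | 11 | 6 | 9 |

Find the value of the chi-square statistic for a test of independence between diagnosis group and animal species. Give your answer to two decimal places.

2.91

Row totals: 53, 26. Column totals: 44, 15, 20. Grand total N = 79.
Expected counts (row total × column total / N):
  Healthy, Dog: 53×44/79 = 29.519
  Healthy, Cat: 53×15/79 = 10.063
  Healthy, Other: 53×20/79 = 13.418
  Ill, Dog: 26×44/79 = 14.481
  Ill, Cat: 26×15/79 = 4.937
  Ill, Other: 26×20/79 = 6.582
Contributions (O − E)²/E:
  (33 − 29.519)²/29.519 = 0.4105
  (9 − 10.063)²/10.063 = 0.1123
  (11 − 13.418)²/13.418 = 0.4357
  (11 − 14.481)²/14.481 = 0.8368
  (6 − 4.937)²/4.937 = 0.2289
  (9 − 6.582)²/6.582 = 0.8883
χ² = 0.4105 + 0.1123 + 0.4357 + 0.8368 + 0.2289 + 0.8883 = 2.91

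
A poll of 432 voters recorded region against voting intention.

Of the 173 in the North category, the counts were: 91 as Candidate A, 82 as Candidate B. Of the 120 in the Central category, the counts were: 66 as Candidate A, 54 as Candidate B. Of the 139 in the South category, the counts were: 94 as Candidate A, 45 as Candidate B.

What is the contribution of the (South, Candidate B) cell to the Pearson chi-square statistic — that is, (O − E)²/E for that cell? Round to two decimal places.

3.01

Row total (South) = 139; column total (Candidate B) = 181; N = 432.
Expected count E = 139 × 181 / 432 = 58.238.
Contribution = (O − E)²/E = (45 − 58.238)² / 58.238 = 3.01.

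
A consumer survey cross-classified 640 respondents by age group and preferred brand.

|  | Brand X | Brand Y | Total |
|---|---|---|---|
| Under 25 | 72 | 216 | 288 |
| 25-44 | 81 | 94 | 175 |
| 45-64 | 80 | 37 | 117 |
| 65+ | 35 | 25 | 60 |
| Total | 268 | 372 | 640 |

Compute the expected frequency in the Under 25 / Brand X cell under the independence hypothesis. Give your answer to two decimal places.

120.60

Row total (Under 25) = 288; column total (Brand X) = 268; grand total N = 640.
Expected count = (row total × column total) / N = 288 × 268 / 640 = 120.60.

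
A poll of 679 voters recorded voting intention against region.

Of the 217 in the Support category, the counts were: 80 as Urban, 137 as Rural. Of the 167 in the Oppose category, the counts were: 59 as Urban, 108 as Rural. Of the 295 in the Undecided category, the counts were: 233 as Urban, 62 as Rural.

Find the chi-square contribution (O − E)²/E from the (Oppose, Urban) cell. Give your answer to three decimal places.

Row total (Oppose) = 167; column total (Urban) = 372; N = 679.
Expected count E = 167 × 372 / 679 = 91.4934.
Contribution = (O − E)²/E = (59 − 91.4934)² / 91.4934 = 11.540.

11.540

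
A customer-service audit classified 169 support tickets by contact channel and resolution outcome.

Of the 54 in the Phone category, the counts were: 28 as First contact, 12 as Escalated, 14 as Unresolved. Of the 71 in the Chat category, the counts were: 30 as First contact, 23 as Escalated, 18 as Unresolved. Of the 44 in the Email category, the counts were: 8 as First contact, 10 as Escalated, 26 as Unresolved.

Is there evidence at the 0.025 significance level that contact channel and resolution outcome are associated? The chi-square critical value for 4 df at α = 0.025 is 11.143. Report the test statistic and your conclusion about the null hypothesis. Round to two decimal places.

19.53; reject H₀

Row totals: 54, 71, 44. Column totals: 66, 45, 58. Grand total N = 169.
Expected counts (row total × column total / N):
  Phone, First contact: 54×66/169 = 21.089
  Phone, Escalated: 54×45/169 = 14.379
  Phone, Unresolved: 54×58/169 = 18.533
  Chat, First contact: 71×66/169 = 27.728
  Chat, Escalated: 71×45/169 = 18.905
  Chat, Unresolved: 71×58/169 = 24.367
  Email, First contact: 44×66/169 = 17.183
  Email, Escalated: 44×45/169 = 11.716
  Email, Unresolved: 44×58/169 = 15.101
Contributions (O − E)²/E:
  (28 − 21.089)²/21.089 = 2.2648
  (12 − 14.379)²/14.379 = 0.3936
  (14 − 18.533)²/18.533 = 1.1087
  (30 − 27.728)²/27.728 = 0.1862
  (23 − 18.905)²/18.905 = 0.8870
  (18 − 24.367)²/24.367 = 1.6637
  (8 − 17.183)²/17.183 = 4.9076
  (10 − 11.716)²/11.716 = 0.2513
  (26 − 15.101)²/15.101 = 7.8662
χ² = 2.2648 + 0.3936 + 1.1087 + 0.1862 + 0.8870 + 1.6637 + 4.9076 + 0.2513 + 7.8662 = 19.53
df = (3−1)(3−1) = 4. Since 19.53 > 11.143, reject the null hypothesis of independence at α = 0.025.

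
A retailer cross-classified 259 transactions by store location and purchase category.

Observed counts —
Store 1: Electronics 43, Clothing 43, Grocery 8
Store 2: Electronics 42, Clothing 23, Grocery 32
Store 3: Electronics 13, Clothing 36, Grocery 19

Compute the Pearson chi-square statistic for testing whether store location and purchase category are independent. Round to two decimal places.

32.44

Row totals: 94, 97, 68. Column totals: 98, 102, 59. Grand total N = 259.
Expected counts (row total × column total / N):
  Store 1, Electronics: 94×98/259 = 35.568
  Store 1, Clothing: 94×102/259 = 37.019
  Store 1, Grocery: 94×59/259 = 21.413
  Store 2, Electronics: 97×98/259 = 36.703
  Store 2, Clothing: 97×102/259 = 38.201
  Store 2, Grocery: 97×59/259 = 22.097
  Store 3, Electronics: 68×98/259 = 25.730
  Store 3, Clothing: 68×102/259 = 26.780
  Store 3, Grocery: 68×59/259 = 15.490
Contributions (O − E)²/E:
  (43 − 35.568)²/35.568 = 1.5529
  (43 − 37.019)²/37.019 = 0.9663
  (8 − 21.413)²/21.413 = 8.4018
  (42 − 36.703)²/36.703 = 0.7645
  (23 − 38.201)²/38.201 = 6.0488
  (32 − 22.097)²/22.097 = 4.4381
  (13 − 25.730)²/25.730 = 6.2982
  (36 − 26.780)²/26.780 = 3.1743
  (19 − 15.490)²/15.490 = 0.7954
χ² = 1.5529 + 0.9663 + 8.4018 + 0.7645 + 6.0488 + 4.4381 + 6.2982 + 3.1743 + 0.7954 = 32.44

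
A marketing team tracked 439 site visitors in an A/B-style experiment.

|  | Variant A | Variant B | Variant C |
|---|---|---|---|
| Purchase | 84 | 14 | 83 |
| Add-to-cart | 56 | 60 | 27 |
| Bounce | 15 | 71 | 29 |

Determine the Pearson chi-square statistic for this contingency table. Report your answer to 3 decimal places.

Row totals: 181, 143, 115. Column totals: 155, 145, 139. Grand total N = 439.
Expected counts (row total × column total / N):
  Purchase, Variant A: 181×155/439 = 63.9066
  Purchase, Variant B: 181×145/439 = 59.7836
  Purchase, Variant C: 181×139/439 = 57.3098
  Add-to-cart, Variant A: 143×155/439 = 50.4897
  Add-to-cart, Variant B: 143×145/439 = 47.2323
  Add-to-cart, Variant C: 143×139/439 = 45.2779
  Bounce, Variant A: 115×155/439 = 40.6036
  Bounce, Variant B: 115×145/439 = 37.9841
  Bounce, Variant C: 115×139/439 = 36.4123
Contributions (O − E)²/E:
  (84 − 63.9066)²/63.9066 = 6.3177
  (14 − 59.7836)²/59.7836 = 35.0621
  (83 − 57.3098)²/57.3098 = 11.5161
  (56 − 50.4897)²/50.4897 = 0.6014
  (60 − 47.2323)²/47.2323 = 3.4513
  (27 − 45.2779)²/45.2779 = 7.3785
  (15 − 40.6036)²/40.6036 = 16.1450
  (71 − 37.9841)²/37.9841 = 28.6975
  (29 − 36.4123)²/36.4123 = 1.5089
χ² = 6.3177 + 35.0621 + 11.5161 + 0.6014 + 3.4513 + 7.3785 + 16.1450 + 28.6975 + 1.5089 = 110.679

110.679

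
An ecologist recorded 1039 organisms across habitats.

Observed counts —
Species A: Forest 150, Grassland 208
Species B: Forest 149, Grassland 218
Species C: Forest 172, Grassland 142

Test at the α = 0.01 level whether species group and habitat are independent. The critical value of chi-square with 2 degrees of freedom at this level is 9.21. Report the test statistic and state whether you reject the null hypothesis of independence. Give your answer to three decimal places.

Row totals: 358, 367, 314. Column totals: 471, 568. Grand total N = 1039.
Expected counts (row total × column total / N):
  Species A, Forest: 358×471/1039 = 162.2887
  Species A, Grassland: 358×568/1039 = 195.7113
  Species B, Forest: 367×471/1039 = 166.3686
  Species B, Grassland: 367×568/1039 = 200.6314
  Species C, Forest: 314×471/1039 = 142.3426
  Species C, Grassland: 314×568/1039 = 171.6574
Contributions (O − E)²/E:
  (150 − 162.2887)²/162.2887 = 0.9305
  (208 − 195.7113)²/195.7113 = 0.7716
  (149 − 166.3686)²/166.3686 = 1.8133
  (218 − 200.6314)²/200.6314 = 1.5036
  (172 − 142.3426)²/142.3426 = 6.1792
  (142 − 171.6574)²/171.6574 = 5.1239
χ² = 0.9305 + 0.7716 + 1.8133 + 1.5036 + 6.1792 + 5.1239 = 16.322
df = (3−1)(2−1) = 2. Since 16.322 > 9.21, reject the null hypothesis of independence at α = 0.01.

16.322; reject H₀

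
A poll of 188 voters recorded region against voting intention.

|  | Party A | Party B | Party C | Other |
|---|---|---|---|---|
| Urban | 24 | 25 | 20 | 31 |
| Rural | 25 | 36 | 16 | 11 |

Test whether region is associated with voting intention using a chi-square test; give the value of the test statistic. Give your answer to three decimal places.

Row totals: 100, 88. Column totals: 49, 61, 36, 42. Grand total N = 188.
Expected counts (row total × column total / N):
  Urban, Party A: 100×49/188 = 26.0638
  Urban, Party B: 100×61/188 = 32.4468
  Urban, Party C: 100×36/188 = 19.1489
  Urban, Other: 100×42/188 = 22.3404
  Rural, Party A: 88×49/188 = 22.9362
  Rural, Party B: 88×61/188 = 28.5532
  Rural, Party C: 88×36/188 = 16.8511
  Rural, Other: 88×42/188 = 19.6596
Contributions (O − E)²/E:
  (24 − 26.0638)²/26.0638 = 0.1634
  (25 − 32.4468)²/32.4468 = 1.7091
  (20 − 19.1489)²/19.1489 = 0.0378
  (31 − 22.3404)²/22.3404 = 3.3566
  (25 − 22.9362)²/22.9362 = 0.1857
  (36 − 28.5532)²/28.5532 = 1.9422
  (16 − 16.8511)²/16.8511 = 0.0430
  (11 − 19.6596)²/19.6596 = 3.8144
χ² = 0.1634 + 1.7091 + 0.0378 + 3.3566 + 0.1857 + 1.9422 + 0.0430 + 3.8144 = 11.252

11.252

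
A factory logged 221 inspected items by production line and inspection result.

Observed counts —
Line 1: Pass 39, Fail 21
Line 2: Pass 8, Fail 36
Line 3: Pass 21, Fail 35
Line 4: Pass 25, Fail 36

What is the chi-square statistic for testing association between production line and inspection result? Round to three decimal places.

23.755

Row totals: 60, 44, 56, 61. Column totals: 93, 128. Grand total N = 221.
Expected counts (row total × column total / N):
  Line 1, Pass: 60×93/221 = 25.24887
  Line 1, Fail: 60×128/221 = 34.75113
  Line 2, Pass: 44×93/221 = 18.51584
  Line 2, Fail: 44×128/221 = 25.48416
  Line 3, Pass: 56×93/221 = 23.56561
  Line 3, Fail: 56×128/221 = 32.43439
  Line 4, Pass: 61×93/221 = 25.66968
  Line 4, Fail: 61×128/221 = 35.33032
Contributions (O − E)²/E:
  (39 − 25.24887)²/25.24887 = 7.4892
  (21 − 34.75113)²/34.75113 = 5.4414
  (8 − 18.51584)²/18.51584 = 5.9723
  (36 − 25.48416)²/25.48416 = 4.3393
  (21 − 23.56561)²/23.56561 = 0.2793
  (35 − 32.43439)²/32.43439 = 0.2029
  (25 − 25.66968)²/25.66968 = 0.0175
  (36 − 35.33032)²/35.33032 = 0.0127
χ² = 7.4892 + 5.4414 + 5.9723 + 4.3393 + 0.2793 + 0.2029 + 0.0175 + 0.0127 = 23.755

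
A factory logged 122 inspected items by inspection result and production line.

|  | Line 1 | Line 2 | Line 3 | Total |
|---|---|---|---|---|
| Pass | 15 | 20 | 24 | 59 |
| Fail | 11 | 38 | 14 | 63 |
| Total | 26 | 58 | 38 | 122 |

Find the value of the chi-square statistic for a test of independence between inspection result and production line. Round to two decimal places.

Grand total N = 122.
Expected counts (row total × column total / N):
  Pass, Line 1: 59×26/122 = 12.574
  Pass, Line 2: 59×58/122 = 28.049
  Pass, Line 3: 59×38/122 = 18.377
  Fail, Line 1: 63×26/122 = 13.426
  Fail, Line 2: 63×58/122 = 29.951
  Fail, Line 3: 63×38/122 = 19.623
Contributions (O − E)²/E:
  (15 − 12.574)²/12.574 = 0.4681
  (20 − 28.049)²/28.049 = 2.3098
  (24 − 18.377)²/18.377 = 1.7205
  (11 − 13.426)²/13.426 = 0.4384
  (38 − 29.951)²/29.951 = 2.1631
  (14 − 19.623)²/19.623 = 1.6113
χ² = 0.4681 + 2.3098 + 1.7205 + 0.4384 + 2.1631 + 1.6113 = 8.71

8.71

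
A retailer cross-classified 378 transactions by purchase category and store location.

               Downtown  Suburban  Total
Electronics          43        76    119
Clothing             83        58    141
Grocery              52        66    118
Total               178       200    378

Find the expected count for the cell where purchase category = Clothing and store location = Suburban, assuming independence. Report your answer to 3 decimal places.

Row total (Clothing) = 141; column total (Suburban) = 200; grand total N = 378.
Expected count = (row total × column total) / N = 141 × 200 / 378 = 74.603.

74.603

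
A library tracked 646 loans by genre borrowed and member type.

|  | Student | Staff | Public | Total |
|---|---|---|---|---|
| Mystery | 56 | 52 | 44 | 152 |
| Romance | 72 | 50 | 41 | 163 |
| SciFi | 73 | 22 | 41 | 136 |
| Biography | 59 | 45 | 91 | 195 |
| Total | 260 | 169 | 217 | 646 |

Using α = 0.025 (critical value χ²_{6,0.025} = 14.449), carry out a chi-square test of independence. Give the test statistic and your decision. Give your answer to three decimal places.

37.753; reject H₀

Grand total N = 646.
Expected counts (row total × column total / N):
  Mystery, Student: 152×260/646 = 61.1765
  Mystery, Staff: 152×169/646 = 39.7647
  Mystery, Public: 152×217/646 = 51.0588
  Romance, Student: 163×260/646 = 65.6037
  Romance, Staff: 163×169/646 = 42.6424
  Romance, Public: 163×217/646 = 54.7539
  SciFi, Student: 136×260/646 = 54.7368
  SciFi, Staff: 136×169/646 = 35.5789
  SciFi, Public: 136×217/646 = 45.6842
  Biography, Student: 195×260/646 = 78.4830
  Biography, Staff: 195×169/646 = 51.0139
  Biography, Public: 195×217/646 = 65.5031
Contributions (O − E)²/E:
  (56 − 61.1765)²/61.1765 = 0.4380
  (52 − 39.7647)²/39.7647 = 3.7647
  (44 − 51.0588)²/51.0588 = 0.9759
  (72 − 65.6037)²/65.6037 = 0.6236
  (50 − 42.6424)²/42.6424 = 1.2695
  (41 − 54.7539)²/54.7539 = 3.4549
  (73 − 54.7368)²/54.7368 = 6.0936
  (22 − 35.5789)²/35.5789 = 5.1825
  (41 − 45.6842)²/45.6842 = 0.4803
  (59 − 78.4830)²/78.4830 = 4.8366
  (45 − 51.0139)²/51.0139 = 0.7090
  (91 − 65.5031)²/65.5031 = 9.9246
χ² = 0.4380 + 3.7647 + 0.9759 + 0.6236 + 1.2695 + 3.4549 + 6.0936 + 5.1825 + 0.4803 + 4.8366 + 0.7090 + 9.9246 = 37.753
df = (4−1)(3−1) = 6. Since 37.753 > 14.449, reject the null hypothesis of independence at α = 0.025.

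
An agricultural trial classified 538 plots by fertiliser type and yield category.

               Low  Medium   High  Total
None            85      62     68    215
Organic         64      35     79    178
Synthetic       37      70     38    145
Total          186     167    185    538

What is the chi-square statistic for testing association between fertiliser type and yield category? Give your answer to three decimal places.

Grand total N = 538.
Expected counts (row total × column total / N):
  None, Low: 215×186/538 = 74.3309
  None, Medium: 215×167/538 = 66.7379
  None, High: 215×185/538 = 73.9312
  Organic, Low: 178×186/538 = 61.5390
  Organic, Medium: 178×167/538 = 55.2528
  Organic, High: 178×185/538 = 61.2082
  Synthetic, Low: 145×186/538 = 50.1301
  Synthetic, Medium: 145×167/538 = 45.0093
  Synthetic, High: 145×185/538 = 49.8606
Contributions (O − E)²/E:
  (85 − 74.3309)²/74.3309 = 1.5314
  (62 − 66.7379)²/66.7379 = 0.3364
  (68 − 73.9312)²/73.9312 = 0.4758
  (64 − 61.5390)²/61.5390 = 0.0984
  (35 − 55.2528)²/55.2528 = 7.4236
  (79 − 61.2082)²/61.2082 = 5.1717
  (37 − 50.1301)²/50.1301 = 3.4390
  (70 − 45.0093)²/45.0093 = 13.8757
  (38 − 49.8606)²/49.8606 = 2.8213
χ² = 1.5314 + 0.3364 + 0.4758 + 0.0984 + 7.4236 + 5.1717 + 3.4390 + 13.8757 + 2.8213 = 35.173

35.173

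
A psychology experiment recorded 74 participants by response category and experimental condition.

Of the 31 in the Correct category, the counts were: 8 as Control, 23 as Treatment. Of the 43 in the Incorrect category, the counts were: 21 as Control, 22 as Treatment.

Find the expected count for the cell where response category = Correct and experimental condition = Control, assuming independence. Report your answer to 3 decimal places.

Row total (Correct) = 31; column total (Control) = 29; grand total N = 74.
Expected count = (row total × column total) / N = 31 × 29 / 74 = 12.149.

12.149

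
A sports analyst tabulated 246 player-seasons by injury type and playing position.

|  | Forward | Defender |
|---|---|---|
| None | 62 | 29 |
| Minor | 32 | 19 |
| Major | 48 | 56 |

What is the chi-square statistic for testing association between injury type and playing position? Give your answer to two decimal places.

10.27

Row totals: 91, 51, 104. Column totals: 142, 104. Grand total N = 246.
Expected counts (row total × column total / N):
  None, Forward: 91×142/246 = 52.528
  None, Defender: 91×104/246 = 38.472
  Minor, Forward: 51×142/246 = 29.439
  Minor, Defender: 51×104/246 = 21.561
  Major, Forward: 104×142/246 = 60.033
  Major, Defender: 104×104/246 = 43.967
Contributions (O − E)²/E:
  (62 − 52.528)²/52.528 = 1.7080
  (29 − 38.472)²/38.472 = 2.3321
  (32 − 29.439)²/29.439 = 0.2228
  (19 − 21.561)²/21.561 = 0.3042
  (48 − 60.033)²/60.033 = 2.4119
  (56 − 43.967)²/43.967 = 3.2932
χ² = 1.7080 + 2.3321 + 0.2228 + 0.3042 + 2.4119 + 3.2932 = 10.27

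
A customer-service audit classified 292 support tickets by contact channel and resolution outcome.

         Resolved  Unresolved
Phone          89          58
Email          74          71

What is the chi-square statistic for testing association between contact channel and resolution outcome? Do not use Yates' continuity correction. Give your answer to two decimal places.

Row totals: 147, 145. Column totals: 163, 129. Grand total N = 292.
Expected counts (row total × column total / N):
  Phone, Resolved: 147×163/292 = 82.058
  Phone, Unresolved: 147×129/292 = 64.942
  Email, Resolved: 145×163/292 = 80.942
  Email, Unresolved: 145×129/292 = 64.058
Contributions (O − E)²/E:
  (89 − 82.058)²/82.058 = 0.5873
  (58 − 64.942)²/64.942 = 0.7421
  (74 − 80.942)²/80.942 = 0.5954
  (71 − 64.058)²/64.058 = 0.7523
χ² = 0.5873 + 0.7421 + 0.5954 + 0.7523 = 2.68

2.68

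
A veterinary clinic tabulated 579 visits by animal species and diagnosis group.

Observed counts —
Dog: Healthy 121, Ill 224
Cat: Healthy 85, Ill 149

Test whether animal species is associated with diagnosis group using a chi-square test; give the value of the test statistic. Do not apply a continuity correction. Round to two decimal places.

Row totals: 345, 234. Column totals: 206, 373. Grand total N = 579.
Expected counts (row total × column total / N):
  Dog, Healthy: 345×206/579 = 122.746
  Dog, Ill: 345×373/579 = 222.254
  Cat, Healthy: 234×206/579 = 83.254
  Cat, Ill: 234×373/579 = 150.746
Contributions (O − E)²/E:
  (121 − 122.746)²/122.746 = 0.0248
  (224 − 222.254)²/222.254 = 0.0137
  (85 − 83.254)²/83.254 = 0.0366
  (149 − 150.746)²/150.746 = 0.0202
χ² = 0.0248 + 0.0137 + 0.0366 + 0.0202 = 0.10

0.10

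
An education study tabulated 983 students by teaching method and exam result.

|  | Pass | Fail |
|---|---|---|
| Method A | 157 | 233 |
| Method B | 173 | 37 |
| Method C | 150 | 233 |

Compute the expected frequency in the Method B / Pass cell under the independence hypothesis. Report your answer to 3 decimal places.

102.543

Row total (Method B) = 210; column total (Pass) = 480; grand total N = 983.
Expected count = (row total × column total) / N = 210 × 480 / 983 = 102.543.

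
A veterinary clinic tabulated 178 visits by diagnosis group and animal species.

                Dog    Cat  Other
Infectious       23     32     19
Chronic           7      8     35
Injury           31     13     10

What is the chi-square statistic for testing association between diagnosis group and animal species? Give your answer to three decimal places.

Row totals: 74, 50, 54. Column totals: 61, 53, 64. Grand total N = 178.
Expected counts (row total × column total / N):
  Infectious, Dog: 74×61/178 = 25.35955
  Infectious, Cat: 74×53/178 = 22.03371
  Infectious, Other: 74×64/178 = 26.60674
  Chronic, Dog: 50×61/178 = 17.13483
  Chronic, Cat: 50×53/178 = 14.88764
  Chronic, Other: 50×64/178 = 17.97753
  Injury, Dog: 54×61/178 = 18.50562
  Injury, Cat: 54×53/178 = 16.07865
  Injury, Other: 54×64/178 = 19.41573
Contributions (O − E)²/E:
  (23 − 25.35955)²/25.35955 = 0.2195
  (32 − 22.03371)²/22.03371 = 4.5080
  (19 − 26.60674)²/26.60674 = 2.1747
  (7 − 17.13483)²/17.13483 = 5.9945
  (8 − 14.88764)²/14.88764 = 3.1865
  (35 − 17.97753)²/17.97753 = 16.1181
  (31 − 18.50562)²/18.50562 = 8.4358
  (13 − 16.07865)²/16.07865 = 0.5895
  (10 − 19.41573)²/19.41573 = 4.5662
χ² = 0.2195 + 4.5080 + 2.1747 + 5.9945 + 3.1865 + 16.1181 + 8.4358 + 0.5895 + 4.5662 = 45.793

45.793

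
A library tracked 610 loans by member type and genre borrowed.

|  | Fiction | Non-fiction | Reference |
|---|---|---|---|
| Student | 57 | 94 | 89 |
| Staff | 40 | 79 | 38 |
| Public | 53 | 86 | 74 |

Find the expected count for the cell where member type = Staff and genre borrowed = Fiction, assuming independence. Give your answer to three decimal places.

Row total (Staff) = 157; column total (Fiction) = 150; grand total N = 610.
Expected count = (row total × column total) / N = 157 × 150 / 610 = 38.607.

38.607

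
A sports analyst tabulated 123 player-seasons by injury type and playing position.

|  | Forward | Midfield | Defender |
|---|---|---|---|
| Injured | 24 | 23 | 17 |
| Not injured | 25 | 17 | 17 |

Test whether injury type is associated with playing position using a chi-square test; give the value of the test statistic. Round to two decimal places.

0.72

Row totals: 64, 59. Column totals: 49, 40, 34. Grand total N = 123.
Expected counts (row total × column total / N):
  Injured, Forward: 64×49/123 = 25.496
  Injured, Midfield: 64×40/123 = 20.813
  Injured, Defender: 64×34/123 = 17.691
  Not injured, Forward: 59×49/123 = 23.504
  Not injured, Midfield: 59×40/123 = 19.187
  Not injured, Defender: 59×34/123 = 16.309
Contributions (O − E)²/E:
  (24 − 25.496)²/25.496 = 0.0878
  (23 − 20.813)²/20.813 = 0.2298
  (17 − 17.691)²/17.691 = 0.0270
  (25 − 23.504)²/23.504 = 0.0952
  (17 − 19.187)²/19.187 = 0.2493
  (17 − 16.309)²/16.309 = 0.0293
χ² = 0.0878 + 0.2298 + 0.0270 + 0.0952 + 0.2493 + 0.0293 = 0.72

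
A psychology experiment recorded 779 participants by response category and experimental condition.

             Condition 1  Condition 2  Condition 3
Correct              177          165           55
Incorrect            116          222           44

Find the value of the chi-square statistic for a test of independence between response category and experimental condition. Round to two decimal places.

22.04

Row totals: 397, 382. Column totals: 293, 387, 99. Grand total N = 779.
Expected counts (row total × column total / N):
  Correct, Condition 1: 397×293/779 = 149.321
  Correct, Condition 2: 397×387/779 = 197.226
  Correct, Condition 3: 397×99/779 = 50.453
  Incorrect, Condition 1: 382×293/779 = 143.679
  Incorrect, Condition 2: 382×387/779 = 189.774
  Incorrect, Condition 3: 382×99/779 = 48.547
Contributions (O − E)²/E:
  (177 − 149.321)²/149.321 = 5.1307
  (165 − 197.226)²/197.226 = 5.2656
  (55 − 50.453)²/50.453 = 0.4098
  (116 − 143.679)²/143.679 = 5.3322
  (222 − 189.774)²/189.774 = 5.4724
  (44 − 48.547)²/48.547 = 0.4259
χ² = 5.1307 + 5.2656 + 0.4098 + 5.3322 + 5.4724 + 0.4259 = 22.04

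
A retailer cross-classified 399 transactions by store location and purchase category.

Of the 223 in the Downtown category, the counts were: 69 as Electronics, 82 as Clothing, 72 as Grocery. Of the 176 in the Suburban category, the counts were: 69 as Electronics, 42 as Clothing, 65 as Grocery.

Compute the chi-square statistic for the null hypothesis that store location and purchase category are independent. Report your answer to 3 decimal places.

Row totals: 223, 176. Column totals: 138, 124, 137. Grand total N = 399.
Expected counts (row total × column total / N):
  Downtown, Electronics: 223×138/399 = 77.1278
  Downtown, Clothing: 223×124/399 = 69.3033
  Downtown, Grocery: 223×137/399 = 76.5689
  Suburban, Electronics: 176×138/399 = 60.8722
  Suburban, Clothing: 176×124/399 = 54.6967
  Suburban, Grocery: 176×137/399 = 60.4311
Contributions (O − E)²/E:
  (69 − 77.1278)²/77.1278 = 0.8565
  (82 − 69.3033)²/69.3033 = 2.3261
  (72 − 76.5689)²/76.5689 = 0.2726
  (69 − 60.8722)²/60.8722 = 1.0852
  (42 − 54.6967)²/54.6967 = 2.9473
  (65 − 60.4311)²/60.4311 = 0.3454
χ² = 0.8565 + 2.3261 + 0.2726 + 1.0852 + 2.9473 + 0.3454 = 7.833

7.833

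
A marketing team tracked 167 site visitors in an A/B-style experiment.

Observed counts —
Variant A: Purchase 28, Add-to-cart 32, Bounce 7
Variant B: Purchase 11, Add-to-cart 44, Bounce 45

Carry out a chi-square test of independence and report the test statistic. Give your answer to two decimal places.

Row totals: 67, 100. Column totals: 39, 76, 52. Grand total N = 167.
Expected counts (row total × column total / N):
  Variant A, Purchase: 67×39/167 = 15.647
  Variant A, Add-to-cart: 67×76/167 = 30.491
  Variant A, Bounce: 67×52/167 = 20.862
  Variant B, Purchase: 100×39/167 = 23.353
  Variant B, Add-to-cart: 100×76/167 = 45.509
  Variant B, Bounce: 100×52/167 = 31.138
Contributions (O − E)²/E:
  (28 − 15.647)²/15.647 = 9.7525
  (32 − 30.491)²/30.491 = 0.0747
  (7 − 20.862)²/20.862 = 9.2108
  (11 − 23.353)²/23.353 = 6.5343
  (44 − 45.509)²/45.509 = 0.0500
  (45 − 31.138)²/31.138 = 6.1711
χ² = 9.7525 + 0.0747 + 9.2108 + 6.5343 + 0.0500 + 6.1711 = 31.79

31.79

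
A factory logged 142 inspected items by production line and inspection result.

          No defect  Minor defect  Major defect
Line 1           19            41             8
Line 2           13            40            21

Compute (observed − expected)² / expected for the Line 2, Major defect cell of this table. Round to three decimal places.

Row total (Line 2) = 74; column total (Major defect) = 29; N = 142.
Expected count E = 74 × 29 / 142 = 15.11268.
Contribution = (O − E)²/E = (21 − 15.11268)² / 15.11268 = 2.293.

2.293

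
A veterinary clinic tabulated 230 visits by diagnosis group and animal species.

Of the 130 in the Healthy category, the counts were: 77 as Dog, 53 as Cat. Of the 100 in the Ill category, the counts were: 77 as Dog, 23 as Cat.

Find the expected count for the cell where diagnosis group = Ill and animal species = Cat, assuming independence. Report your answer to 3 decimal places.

Row total (Ill) = 100; column total (Cat) = 76; grand total N = 230.
Expected count = (row total × column total) / N = 100 × 76 / 230 = 33.043.

33.043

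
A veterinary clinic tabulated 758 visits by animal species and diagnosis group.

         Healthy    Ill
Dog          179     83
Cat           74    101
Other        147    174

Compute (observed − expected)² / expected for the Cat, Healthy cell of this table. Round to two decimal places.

3.65

Row total (Cat) = 175; column total (Healthy) = 400; N = 758.
Expected count E = 175 × 400 / 758 = 92.348.
Contribution = (O − E)²/E = (74 − 92.348)² / 92.348 = 3.65.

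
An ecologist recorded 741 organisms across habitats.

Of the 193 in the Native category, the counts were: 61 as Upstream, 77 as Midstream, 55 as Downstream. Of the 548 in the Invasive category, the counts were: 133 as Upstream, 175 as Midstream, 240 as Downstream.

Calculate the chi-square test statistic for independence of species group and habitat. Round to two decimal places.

13.99

Row totals: 193, 548. Column totals: 194, 252, 295. Grand total N = 741.
Expected counts (row total × column total / N):
  Native, Upstream: 193×194/741 = 50.529
  Native, Midstream: 193×252/741 = 65.636
  Native, Downstream: 193×295/741 = 76.835
  Invasive, Upstream: 548×194/741 = 143.471
  Invasive, Midstream: 548×252/741 = 186.364
  Invasive, Downstream: 548×295/741 = 218.165
Contributions (O − E)²/E:
  (61 − 50.529)²/50.529 = 2.1699
  (77 − 65.636)²/65.636 = 1.9675
  (55 − 76.835)²/76.835 = 6.2051
  (133 − 143.471)²/143.471 = 0.7642
  (175 − 186.364)²/186.364 = 0.6929
  (240 − 218.165)²/218.165 = 2.1854
χ² = 2.1699 + 1.9675 + 6.2051 + 0.7642 + 0.6929 + 2.1854 = 13.99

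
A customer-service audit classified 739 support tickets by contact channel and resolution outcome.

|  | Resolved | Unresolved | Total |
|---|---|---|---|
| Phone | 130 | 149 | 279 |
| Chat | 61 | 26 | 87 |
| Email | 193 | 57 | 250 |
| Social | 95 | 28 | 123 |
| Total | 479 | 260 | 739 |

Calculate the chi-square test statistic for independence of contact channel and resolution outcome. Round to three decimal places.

Grand total N = 739.
Expected counts (row total × column total / N):
  Phone, Resolved: 279×479/739 = 180.8403
  Phone, Unresolved: 279×260/739 = 98.1597
  Chat, Resolved: 87×479/739 = 56.3911
  Chat, Unresolved: 87×260/739 = 30.6089
  Email, Resolved: 250×479/739 = 162.0433
  Email, Unresolved: 250×260/739 = 87.9567
  Social, Resolved: 123×479/739 = 79.7253
  Social, Unresolved: 123×260/739 = 43.2747
Contributions (O − E)²/E:
  (130 − 180.8403)²/180.8403 = 14.2929
  (149 − 98.1597)²/98.1597 = 26.3319
  (61 − 56.3911)²/56.3911 = 0.3767
  (26 − 30.6089)²/30.6089 = 0.6940
  (193 − 162.0433)²/162.0433 = 5.9140
  (57 − 87.9567)²/87.9567 = 10.8953
  (95 − 79.7253)²/79.7253 = 2.9265
  (28 − 43.2747)²/43.2747 = 5.3915
χ² = 14.2929 + 26.3319 + 0.3767 + 0.6940 + 5.9140 + 10.8953 + 2.9265 + 5.3915 = 66.823

66.823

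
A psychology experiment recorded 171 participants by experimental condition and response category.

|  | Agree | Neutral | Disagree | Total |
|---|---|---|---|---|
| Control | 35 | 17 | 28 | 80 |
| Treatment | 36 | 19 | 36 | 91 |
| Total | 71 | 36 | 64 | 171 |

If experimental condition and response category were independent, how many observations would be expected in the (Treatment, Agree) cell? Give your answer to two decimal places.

37.78

Row total (Treatment) = 91; column total (Agree) = 71; grand total N = 171.
Expected count = (row total × column total) / N = 91 × 71 / 171 = 37.78.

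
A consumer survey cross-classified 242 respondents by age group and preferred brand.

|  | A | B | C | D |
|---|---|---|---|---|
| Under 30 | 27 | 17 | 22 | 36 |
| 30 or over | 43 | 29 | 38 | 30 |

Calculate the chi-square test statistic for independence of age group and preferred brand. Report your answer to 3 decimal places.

Row totals: 102, 140. Column totals: 70, 46, 60, 66. Grand total N = 242.
Expected counts (row total × column total / N):
  Under 30, A: 102×70/242 = 29.5041
  Under 30, B: 102×46/242 = 19.3884
  Under 30, C: 102×60/242 = 25.2893
  Under 30, D: 102×66/242 = 27.8182
  30 or over, A: 140×70/242 = 40.4959
  30 or over, B: 140×46/242 = 26.6116
  30 or over, C: 140×60/242 = 34.7107
  30 or over, D: 140×66/242 = 38.1818
Contributions (O − E)²/E:
  (27 − 29.5041)²/29.5041 = 0.2125
  (17 − 19.3884)²/19.3884 = 0.2942
  (22 − 25.2893)²/25.2893 = 0.4278
  (36 − 27.8182)²/27.8182 = 2.4064
  (43 − 40.4959)²/40.4959 = 0.1548
  (29 − 26.6116)²/26.6116 = 0.2144
  (38 − 34.7107)²/34.7107 = 0.3117
  (30 − 38.1818)²/38.1818 = 1.7532
χ² = 0.2125 + 0.2942 + 0.4278 + 2.4064 + 0.1548 + 0.2144 + 0.3117 + 1.7532 = 5.775

5.775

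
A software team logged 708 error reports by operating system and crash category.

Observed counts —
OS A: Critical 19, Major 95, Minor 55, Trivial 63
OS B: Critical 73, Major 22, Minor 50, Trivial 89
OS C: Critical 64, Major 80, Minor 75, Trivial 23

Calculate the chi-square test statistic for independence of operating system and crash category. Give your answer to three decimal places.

121.260

Row totals: 232, 234, 242. Column totals: 156, 197, 180, 175. Grand total N = 708.
Expected counts (row total × column total / N):
  OS A, Critical: 232×156/708 = 51.11864
  OS A, Major: 232×197/708 = 64.55367
  OS A, Minor: 232×180/708 = 58.98305
  OS A, Trivial: 232×175/708 = 57.34463
  OS B, Critical: 234×156/708 = 51.55932
  OS B, Major: 234×197/708 = 65.11017
  OS B, Minor: 234×180/708 = 59.49153
  OS B, Trivial: 234×175/708 = 57.83898
  OS C, Critical: 242×156/708 = 53.32203
  OS C, Major: 242×197/708 = 67.33616
  OS C, Minor: 242×180/708 = 61.52542
  OS C, Trivial: 242×175/708 = 59.81638
Contributions (O − E)²/E:
  (19 − 51.11864)²/51.11864 = 20.1806
  (95 − 64.55367)²/64.55367 = 14.3598
  (55 − 58.98305)²/58.98305 = 0.2690
  (63 − 57.34463)²/57.34463 = 0.5577
  (73 − 51.55932)²/51.55932 = 8.9160
  (22 − 65.11017)²/65.11017 = 28.5437
  (50 − 59.49153)²/59.49153 = 1.5143
  (89 − 57.83898)²/57.83898 = 16.7881
  (64 − 53.32203)²/53.32203 = 2.1383
  (80 − 67.33616)²/67.33616 = 2.3817
  (75 − 61.52542)²/61.52542 = 2.9510
  (23 − 59.81638)²/59.81638 = 22.6601
χ² = 20.1806 + 14.3598 + 0.2690 + 0.5577 + 8.9160 + 28.5437 + 1.5143 + 16.7881 + 2.1383 + 2.3817 + 2.9510 + 22.6601 = 121.260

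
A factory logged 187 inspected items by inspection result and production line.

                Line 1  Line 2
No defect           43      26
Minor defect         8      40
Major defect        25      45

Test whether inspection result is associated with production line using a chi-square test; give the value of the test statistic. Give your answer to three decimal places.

Row totals: 69, 48, 70. Column totals: 76, 111. Grand total N = 187.
Expected counts (row total × column total / N):
  No defect, Line 1: 69×76/187 = 28.0428
  No defect, Line 2: 69×111/187 = 40.9572
  Minor defect, Line 1: 48×76/187 = 19.5080
  Minor defect, Line 2: 48×111/187 = 28.4920
  Major defect, Line 1: 70×76/187 = 28.4492
  Major defect, Line 2: 70×111/187 = 41.5508
Contributions (O − E)²/E:
  (43 − 28.0428)²/28.0428 = 7.9777
  (26 − 40.9572)²/40.9572 = 5.4622
  (8 − 19.5080)²/19.5080 = 6.7887
  (40 − 28.4920)²/28.4920 = 4.6481
  (25 − 28.4492)²/28.4492 = 0.4182
  (45 − 41.5508)²/41.5508 = 0.2863
χ² = 7.9777 + 5.4622 + 6.7887 + 4.6481 + 0.4182 + 0.2863 = 25.581

25.581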